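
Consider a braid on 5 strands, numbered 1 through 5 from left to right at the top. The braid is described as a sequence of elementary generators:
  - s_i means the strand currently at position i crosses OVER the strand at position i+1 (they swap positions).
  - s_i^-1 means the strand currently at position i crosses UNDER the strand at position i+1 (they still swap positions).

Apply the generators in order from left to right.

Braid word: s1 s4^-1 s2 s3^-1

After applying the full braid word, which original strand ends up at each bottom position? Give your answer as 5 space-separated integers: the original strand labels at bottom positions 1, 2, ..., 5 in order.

Answer: 2 3 5 1 4

Derivation:
Gen 1 (s1): strand 1 crosses over strand 2. Perm now: [2 1 3 4 5]
Gen 2 (s4^-1): strand 4 crosses under strand 5. Perm now: [2 1 3 5 4]
Gen 3 (s2): strand 1 crosses over strand 3. Perm now: [2 3 1 5 4]
Gen 4 (s3^-1): strand 1 crosses under strand 5. Perm now: [2 3 5 1 4]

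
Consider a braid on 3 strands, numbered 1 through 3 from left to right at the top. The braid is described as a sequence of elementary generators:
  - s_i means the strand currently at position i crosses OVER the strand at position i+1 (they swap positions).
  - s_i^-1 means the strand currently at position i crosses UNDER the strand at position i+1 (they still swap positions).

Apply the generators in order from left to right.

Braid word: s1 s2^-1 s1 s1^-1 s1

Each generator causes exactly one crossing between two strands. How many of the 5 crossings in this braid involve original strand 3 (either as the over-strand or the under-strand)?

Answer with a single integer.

Gen 1: crossing 1x2. Involves strand 3? no. Count so far: 0
Gen 2: crossing 1x3. Involves strand 3? yes. Count so far: 1
Gen 3: crossing 2x3. Involves strand 3? yes. Count so far: 2
Gen 4: crossing 3x2. Involves strand 3? yes. Count so far: 3
Gen 5: crossing 2x3. Involves strand 3? yes. Count so far: 4

Answer: 4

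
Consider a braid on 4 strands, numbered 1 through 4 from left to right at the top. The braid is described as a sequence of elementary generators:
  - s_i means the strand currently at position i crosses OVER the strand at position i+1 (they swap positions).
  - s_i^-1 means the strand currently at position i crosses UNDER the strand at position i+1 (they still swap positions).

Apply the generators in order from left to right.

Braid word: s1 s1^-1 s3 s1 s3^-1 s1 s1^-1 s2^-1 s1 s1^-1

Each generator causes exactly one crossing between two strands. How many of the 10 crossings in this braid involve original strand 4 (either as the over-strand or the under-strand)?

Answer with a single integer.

Answer: 2

Derivation:
Gen 1: crossing 1x2. Involves strand 4? no. Count so far: 0
Gen 2: crossing 2x1. Involves strand 4? no. Count so far: 0
Gen 3: crossing 3x4. Involves strand 4? yes. Count so far: 1
Gen 4: crossing 1x2. Involves strand 4? no. Count so far: 1
Gen 5: crossing 4x3. Involves strand 4? yes. Count so far: 2
Gen 6: crossing 2x1. Involves strand 4? no. Count so far: 2
Gen 7: crossing 1x2. Involves strand 4? no. Count so far: 2
Gen 8: crossing 1x3. Involves strand 4? no. Count so far: 2
Gen 9: crossing 2x3. Involves strand 4? no. Count so far: 2
Gen 10: crossing 3x2. Involves strand 4? no. Count so far: 2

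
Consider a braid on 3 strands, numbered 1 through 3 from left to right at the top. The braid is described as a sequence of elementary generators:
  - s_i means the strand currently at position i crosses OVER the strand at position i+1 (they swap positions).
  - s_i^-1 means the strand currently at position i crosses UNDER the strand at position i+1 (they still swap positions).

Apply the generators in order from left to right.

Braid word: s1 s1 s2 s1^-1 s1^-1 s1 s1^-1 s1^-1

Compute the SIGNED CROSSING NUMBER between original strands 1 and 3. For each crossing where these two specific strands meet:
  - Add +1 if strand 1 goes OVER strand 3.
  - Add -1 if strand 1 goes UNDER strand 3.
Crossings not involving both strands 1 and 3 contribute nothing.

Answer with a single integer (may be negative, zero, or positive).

Answer: 1

Derivation:
Gen 1: crossing 1x2. Both 1&3? no. Sum: 0
Gen 2: crossing 2x1. Both 1&3? no. Sum: 0
Gen 3: crossing 2x3. Both 1&3? no. Sum: 0
Gen 4: 1 under 3. Both 1&3? yes. Contrib: -1. Sum: -1
Gen 5: 3 under 1. Both 1&3? yes. Contrib: +1. Sum: 0
Gen 6: 1 over 3. Both 1&3? yes. Contrib: +1. Sum: 1
Gen 7: 3 under 1. Both 1&3? yes. Contrib: +1. Sum: 2
Gen 8: 1 under 3. Both 1&3? yes. Contrib: -1. Sum: 1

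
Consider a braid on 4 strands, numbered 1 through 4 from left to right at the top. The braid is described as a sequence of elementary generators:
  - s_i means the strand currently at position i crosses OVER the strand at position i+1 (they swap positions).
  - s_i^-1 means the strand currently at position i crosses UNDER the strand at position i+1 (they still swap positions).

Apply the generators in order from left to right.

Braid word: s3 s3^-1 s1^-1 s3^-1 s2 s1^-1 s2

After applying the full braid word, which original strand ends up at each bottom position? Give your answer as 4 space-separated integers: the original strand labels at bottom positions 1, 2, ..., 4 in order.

Gen 1 (s3): strand 3 crosses over strand 4. Perm now: [1 2 4 3]
Gen 2 (s3^-1): strand 4 crosses under strand 3. Perm now: [1 2 3 4]
Gen 3 (s1^-1): strand 1 crosses under strand 2. Perm now: [2 1 3 4]
Gen 4 (s3^-1): strand 3 crosses under strand 4. Perm now: [2 1 4 3]
Gen 5 (s2): strand 1 crosses over strand 4. Perm now: [2 4 1 3]
Gen 6 (s1^-1): strand 2 crosses under strand 4. Perm now: [4 2 1 3]
Gen 7 (s2): strand 2 crosses over strand 1. Perm now: [4 1 2 3]

Answer: 4 1 2 3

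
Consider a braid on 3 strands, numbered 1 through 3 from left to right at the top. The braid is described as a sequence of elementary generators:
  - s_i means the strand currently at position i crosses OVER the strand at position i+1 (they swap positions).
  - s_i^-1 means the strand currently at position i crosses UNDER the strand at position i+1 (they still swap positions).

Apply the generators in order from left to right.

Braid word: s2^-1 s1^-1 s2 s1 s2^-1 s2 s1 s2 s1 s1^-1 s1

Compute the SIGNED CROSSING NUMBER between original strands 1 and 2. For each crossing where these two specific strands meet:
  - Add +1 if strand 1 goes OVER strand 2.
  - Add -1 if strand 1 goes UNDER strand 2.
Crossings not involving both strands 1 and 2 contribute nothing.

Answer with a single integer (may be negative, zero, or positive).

Gen 1: crossing 2x3. Both 1&2? no. Sum: 0
Gen 2: crossing 1x3. Both 1&2? no. Sum: 0
Gen 3: 1 over 2. Both 1&2? yes. Contrib: +1. Sum: 1
Gen 4: crossing 3x2. Both 1&2? no. Sum: 1
Gen 5: crossing 3x1. Both 1&2? no. Sum: 1
Gen 6: crossing 1x3. Both 1&2? no. Sum: 1
Gen 7: crossing 2x3. Both 1&2? no. Sum: 1
Gen 8: 2 over 1. Both 1&2? yes. Contrib: -1. Sum: 0
Gen 9: crossing 3x1. Both 1&2? no. Sum: 0
Gen 10: crossing 1x3. Both 1&2? no. Sum: 0
Gen 11: crossing 3x1. Both 1&2? no. Sum: 0

Answer: 0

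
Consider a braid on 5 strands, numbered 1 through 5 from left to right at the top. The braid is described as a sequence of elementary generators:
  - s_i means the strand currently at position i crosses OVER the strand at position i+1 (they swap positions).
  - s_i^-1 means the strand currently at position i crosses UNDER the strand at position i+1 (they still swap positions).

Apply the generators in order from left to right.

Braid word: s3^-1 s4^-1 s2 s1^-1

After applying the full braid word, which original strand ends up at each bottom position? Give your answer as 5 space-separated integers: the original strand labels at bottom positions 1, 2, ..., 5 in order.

Answer: 4 1 2 5 3

Derivation:
Gen 1 (s3^-1): strand 3 crosses under strand 4. Perm now: [1 2 4 3 5]
Gen 2 (s4^-1): strand 3 crosses under strand 5. Perm now: [1 2 4 5 3]
Gen 3 (s2): strand 2 crosses over strand 4. Perm now: [1 4 2 5 3]
Gen 4 (s1^-1): strand 1 crosses under strand 4. Perm now: [4 1 2 5 3]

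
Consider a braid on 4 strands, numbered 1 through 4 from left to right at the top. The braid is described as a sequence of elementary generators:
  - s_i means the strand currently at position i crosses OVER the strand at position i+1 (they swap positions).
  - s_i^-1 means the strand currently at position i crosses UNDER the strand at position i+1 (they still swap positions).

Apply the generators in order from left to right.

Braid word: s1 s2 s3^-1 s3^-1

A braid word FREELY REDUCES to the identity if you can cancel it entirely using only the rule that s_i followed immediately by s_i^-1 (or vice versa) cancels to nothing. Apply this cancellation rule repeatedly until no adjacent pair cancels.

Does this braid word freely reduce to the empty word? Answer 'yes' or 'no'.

Gen 1 (s1): push. Stack: [s1]
Gen 2 (s2): push. Stack: [s1 s2]
Gen 3 (s3^-1): push. Stack: [s1 s2 s3^-1]
Gen 4 (s3^-1): push. Stack: [s1 s2 s3^-1 s3^-1]
Reduced word: s1 s2 s3^-1 s3^-1

Answer: no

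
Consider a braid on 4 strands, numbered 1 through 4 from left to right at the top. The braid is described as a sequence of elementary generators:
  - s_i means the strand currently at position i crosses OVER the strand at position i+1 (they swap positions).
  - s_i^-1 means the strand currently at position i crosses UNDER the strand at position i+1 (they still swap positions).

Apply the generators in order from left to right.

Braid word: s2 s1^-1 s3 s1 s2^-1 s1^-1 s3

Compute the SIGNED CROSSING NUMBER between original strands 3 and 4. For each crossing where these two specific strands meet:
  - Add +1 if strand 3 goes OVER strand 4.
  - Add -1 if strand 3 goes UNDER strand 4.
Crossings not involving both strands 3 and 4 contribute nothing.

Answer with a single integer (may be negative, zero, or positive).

Gen 1: crossing 2x3. Both 3&4? no. Sum: 0
Gen 2: crossing 1x3. Both 3&4? no. Sum: 0
Gen 3: crossing 2x4. Both 3&4? no. Sum: 0
Gen 4: crossing 3x1. Both 3&4? no. Sum: 0
Gen 5: 3 under 4. Both 3&4? yes. Contrib: -1. Sum: -1
Gen 6: crossing 1x4. Both 3&4? no. Sum: -1
Gen 7: crossing 3x2. Both 3&4? no. Sum: -1

Answer: -1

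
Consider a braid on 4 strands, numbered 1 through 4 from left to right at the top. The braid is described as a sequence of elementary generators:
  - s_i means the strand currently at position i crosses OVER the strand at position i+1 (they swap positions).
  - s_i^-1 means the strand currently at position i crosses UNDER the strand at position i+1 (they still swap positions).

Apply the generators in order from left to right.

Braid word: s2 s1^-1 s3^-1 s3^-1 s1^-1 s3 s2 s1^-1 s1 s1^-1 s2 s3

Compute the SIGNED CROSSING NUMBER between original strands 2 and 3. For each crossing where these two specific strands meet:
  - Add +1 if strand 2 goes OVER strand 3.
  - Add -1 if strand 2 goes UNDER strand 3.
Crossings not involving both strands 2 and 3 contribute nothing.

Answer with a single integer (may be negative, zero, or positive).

Answer: 1

Derivation:
Gen 1: 2 over 3. Both 2&3? yes. Contrib: +1. Sum: 1
Gen 2: crossing 1x3. Both 2&3? no. Sum: 1
Gen 3: crossing 2x4. Both 2&3? no. Sum: 1
Gen 4: crossing 4x2. Both 2&3? no. Sum: 1
Gen 5: crossing 3x1. Both 2&3? no. Sum: 1
Gen 6: crossing 2x4. Both 2&3? no. Sum: 1
Gen 7: crossing 3x4. Both 2&3? no. Sum: 1
Gen 8: crossing 1x4. Both 2&3? no. Sum: 1
Gen 9: crossing 4x1. Both 2&3? no. Sum: 1
Gen 10: crossing 1x4. Both 2&3? no. Sum: 1
Gen 11: crossing 1x3. Both 2&3? no. Sum: 1
Gen 12: crossing 1x2. Both 2&3? no. Sum: 1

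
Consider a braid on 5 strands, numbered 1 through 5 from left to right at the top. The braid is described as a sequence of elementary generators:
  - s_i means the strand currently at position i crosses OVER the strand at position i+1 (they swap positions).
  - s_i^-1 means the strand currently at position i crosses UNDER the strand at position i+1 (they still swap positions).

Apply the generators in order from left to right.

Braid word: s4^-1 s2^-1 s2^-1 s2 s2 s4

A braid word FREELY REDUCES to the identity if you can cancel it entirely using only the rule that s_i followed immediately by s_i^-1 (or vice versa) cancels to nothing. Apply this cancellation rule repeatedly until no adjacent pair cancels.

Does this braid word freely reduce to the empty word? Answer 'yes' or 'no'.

Gen 1 (s4^-1): push. Stack: [s4^-1]
Gen 2 (s2^-1): push. Stack: [s4^-1 s2^-1]
Gen 3 (s2^-1): push. Stack: [s4^-1 s2^-1 s2^-1]
Gen 4 (s2): cancels prior s2^-1. Stack: [s4^-1 s2^-1]
Gen 5 (s2): cancels prior s2^-1. Stack: [s4^-1]
Gen 6 (s4): cancels prior s4^-1. Stack: []
Reduced word: (empty)

Answer: yes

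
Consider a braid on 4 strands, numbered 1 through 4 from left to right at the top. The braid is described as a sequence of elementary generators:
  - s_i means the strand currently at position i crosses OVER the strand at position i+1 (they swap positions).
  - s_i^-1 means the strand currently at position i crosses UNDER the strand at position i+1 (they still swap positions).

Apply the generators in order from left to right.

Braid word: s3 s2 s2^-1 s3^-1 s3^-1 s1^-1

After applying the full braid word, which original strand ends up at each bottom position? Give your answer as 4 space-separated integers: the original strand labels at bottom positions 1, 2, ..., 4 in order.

Answer: 2 1 4 3

Derivation:
Gen 1 (s3): strand 3 crosses over strand 4. Perm now: [1 2 4 3]
Gen 2 (s2): strand 2 crosses over strand 4. Perm now: [1 4 2 3]
Gen 3 (s2^-1): strand 4 crosses under strand 2. Perm now: [1 2 4 3]
Gen 4 (s3^-1): strand 4 crosses under strand 3. Perm now: [1 2 3 4]
Gen 5 (s3^-1): strand 3 crosses under strand 4. Perm now: [1 2 4 3]
Gen 6 (s1^-1): strand 1 crosses under strand 2. Perm now: [2 1 4 3]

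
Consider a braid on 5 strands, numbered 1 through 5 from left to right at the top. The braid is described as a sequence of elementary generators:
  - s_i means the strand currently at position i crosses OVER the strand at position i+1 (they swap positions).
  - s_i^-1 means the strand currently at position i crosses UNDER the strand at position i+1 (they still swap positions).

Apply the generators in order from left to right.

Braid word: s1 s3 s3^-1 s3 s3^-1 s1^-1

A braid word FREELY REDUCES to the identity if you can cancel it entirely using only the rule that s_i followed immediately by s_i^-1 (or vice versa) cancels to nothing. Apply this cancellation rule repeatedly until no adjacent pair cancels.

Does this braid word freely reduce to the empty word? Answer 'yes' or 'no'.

Gen 1 (s1): push. Stack: [s1]
Gen 2 (s3): push. Stack: [s1 s3]
Gen 3 (s3^-1): cancels prior s3. Stack: [s1]
Gen 4 (s3): push. Stack: [s1 s3]
Gen 5 (s3^-1): cancels prior s3. Stack: [s1]
Gen 6 (s1^-1): cancels prior s1. Stack: []
Reduced word: (empty)

Answer: yes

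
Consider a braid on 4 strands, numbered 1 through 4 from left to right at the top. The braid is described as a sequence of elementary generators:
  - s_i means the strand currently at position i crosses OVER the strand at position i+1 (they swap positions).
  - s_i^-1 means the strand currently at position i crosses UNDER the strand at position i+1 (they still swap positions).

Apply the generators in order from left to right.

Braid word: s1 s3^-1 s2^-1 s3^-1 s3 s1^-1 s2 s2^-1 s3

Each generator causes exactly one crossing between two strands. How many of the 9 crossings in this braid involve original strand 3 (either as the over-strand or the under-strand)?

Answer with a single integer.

Gen 1: crossing 1x2. Involves strand 3? no. Count so far: 0
Gen 2: crossing 3x4. Involves strand 3? yes. Count so far: 1
Gen 3: crossing 1x4. Involves strand 3? no. Count so far: 1
Gen 4: crossing 1x3. Involves strand 3? yes. Count so far: 2
Gen 5: crossing 3x1. Involves strand 3? yes. Count so far: 3
Gen 6: crossing 2x4. Involves strand 3? no. Count so far: 3
Gen 7: crossing 2x1. Involves strand 3? no. Count so far: 3
Gen 8: crossing 1x2. Involves strand 3? no. Count so far: 3
Gen 9: crossing 1x3. Involves strand 3? yes. Count so far: 4

Answer: 4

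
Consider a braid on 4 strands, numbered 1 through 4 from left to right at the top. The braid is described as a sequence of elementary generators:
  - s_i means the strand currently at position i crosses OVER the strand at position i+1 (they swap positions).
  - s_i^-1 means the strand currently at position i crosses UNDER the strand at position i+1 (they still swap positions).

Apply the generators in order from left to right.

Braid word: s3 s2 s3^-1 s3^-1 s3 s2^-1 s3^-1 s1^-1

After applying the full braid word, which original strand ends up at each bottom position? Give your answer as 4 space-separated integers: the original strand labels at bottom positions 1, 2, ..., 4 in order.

Answer: 3 1 2 4

Derivation:
Gen 1 (s3): strand 3 crosses over strand 4. Perm now: [1 2 4 3]
Gen 2 (s2): strand 2 crosses over strand 4. Perm now: [1 4 2 3]
Gen 3 (s3^-1): strand 2 crosses under strand 3. Perm now: [1 4 3 2]
Gen 4 (s3^-1): strand 3 crosses under strand 2. Perm now: [1 4 2 3]
Gen 5 (s3): strand 2 crosses over strand 3. Perm now: [1 4 3 2]
Gen 6 (s2^-1): strand 4 crosses under strand 3. Perm now: [1 3 4 2]
Gen 7 (s3^-1): strand 4 crosses under strand 2. Perm now: [1 3 2 4]
Gen 8 (s1^-1): strand 1 crosses under strand 3. Perm now: [3 1 2 4]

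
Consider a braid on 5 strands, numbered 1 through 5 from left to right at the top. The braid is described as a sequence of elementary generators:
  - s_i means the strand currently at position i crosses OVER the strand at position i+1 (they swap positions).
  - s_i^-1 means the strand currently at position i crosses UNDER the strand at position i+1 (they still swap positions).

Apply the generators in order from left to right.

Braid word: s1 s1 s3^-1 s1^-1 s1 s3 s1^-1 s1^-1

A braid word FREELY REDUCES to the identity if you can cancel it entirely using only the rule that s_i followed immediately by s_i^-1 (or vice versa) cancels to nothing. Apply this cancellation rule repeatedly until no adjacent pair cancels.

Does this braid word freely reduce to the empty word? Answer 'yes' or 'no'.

Gen 1 (s1): push. Stack: [s1]
Gen 2 (s1): push. Stack: [s1 s1]
Gen 3 (s3^-1): push. Stack: [s1 s1 s3^-1]
Gen 4 (s1^-1): push. Stack: [s1 s1 s3^-1 s1^-1]
Gen 5 (s1): cancels prior s1^-1. Stack: [s1 s1 s3^-1]
Gen 6 (s3): cancels prior s3^-1. Stack: [s1 s1]
Gen 7 (s1^-1): cancels prior s1. Stack: [s1]
Gen 8 (s1^-1): cancels prior s1. Stack: []
Reduced word: (empty)

Answer: yes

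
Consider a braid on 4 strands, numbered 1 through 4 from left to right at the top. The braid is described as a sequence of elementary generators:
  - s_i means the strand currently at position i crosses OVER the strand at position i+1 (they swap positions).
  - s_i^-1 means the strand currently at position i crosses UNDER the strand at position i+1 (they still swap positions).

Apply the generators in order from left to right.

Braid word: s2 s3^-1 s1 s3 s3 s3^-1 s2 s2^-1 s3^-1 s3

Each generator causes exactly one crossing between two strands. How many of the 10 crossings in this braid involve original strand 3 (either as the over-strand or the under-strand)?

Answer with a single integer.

Gen 1: crossing 2x3. Involves strand 3? yes. Count so far: 1
Gen 2: crossing 2x4. Involves strand 3? no. Count so far: 1
Gen 3: crossing 1x3. Involves strand 3? yes. Count so far: 2
Gen 4: crossing 4x2. Involves strand 3? no. Count so far: 2
Gen 5: crossing 2x4. Involves strand 3? no. Count so far: 2
Gen 6: crossing 4x2. Involves strand 3? no. Count so far: 2
Gen 7: crossing 1x2. Involves strand 3? no. Count so far: 2
Gen 8: crossing 2x1. Involves strand 3? no. Count so far: 2
Gen 9: crossing 2x4. Involves strand 3? no. Count so far: 2
Gen 10: crossing 4x2. Involves strand 3? no. Count so far: 2

Answer: 2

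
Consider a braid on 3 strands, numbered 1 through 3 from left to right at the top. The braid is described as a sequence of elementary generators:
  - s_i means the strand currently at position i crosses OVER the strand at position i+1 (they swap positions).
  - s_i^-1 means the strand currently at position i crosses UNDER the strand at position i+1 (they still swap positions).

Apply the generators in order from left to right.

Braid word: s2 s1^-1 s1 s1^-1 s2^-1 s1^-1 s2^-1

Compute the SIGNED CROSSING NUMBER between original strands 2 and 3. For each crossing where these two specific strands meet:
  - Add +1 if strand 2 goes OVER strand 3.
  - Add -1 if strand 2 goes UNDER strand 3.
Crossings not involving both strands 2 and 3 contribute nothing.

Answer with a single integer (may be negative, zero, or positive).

Gen 1: 2 over 3. Both 2&3? yes. Contrib: +1. Sum: 1
Gen 2: crossing 1x3. Both 2&3? no. Sum: 1
Gen 3: crossing 3x1. Both 2&3? no. Sum: 1
Gen 4: crossing 1x3. Both 2&3? no. Sum: 1
Gen 5: crossing 1x2. Both 2&3? no. Sum: 1
Gen 6: 3 under 2. Both 2&3? yes. Contrib: +1. Sum: 2
Gen 7: crossing 3x1. Both 2&3? no. Sum: 2

Answer: 2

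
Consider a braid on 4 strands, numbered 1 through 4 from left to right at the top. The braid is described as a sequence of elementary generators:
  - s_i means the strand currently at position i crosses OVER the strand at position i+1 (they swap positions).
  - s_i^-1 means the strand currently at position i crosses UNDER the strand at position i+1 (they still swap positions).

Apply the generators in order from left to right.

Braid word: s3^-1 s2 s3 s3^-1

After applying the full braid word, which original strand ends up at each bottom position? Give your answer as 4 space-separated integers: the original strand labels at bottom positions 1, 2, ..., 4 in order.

Answer: 1 4 2 3

Derivation:
Gen 1 (s3^-1): strand 3 crosses under strand 4. Perm now: [1 2 4 3]
Gen 2 (s2): strand 2 crosses over strand 4. Perm now: [1 4 2 3]
Gen 3 (s3): strand 2 crosses over strand 3. Perm now: [1 4 3 2]
Gen 4 (s3^-1): strand 3 crosses under strand 2. Perm now: [1 4 2 3]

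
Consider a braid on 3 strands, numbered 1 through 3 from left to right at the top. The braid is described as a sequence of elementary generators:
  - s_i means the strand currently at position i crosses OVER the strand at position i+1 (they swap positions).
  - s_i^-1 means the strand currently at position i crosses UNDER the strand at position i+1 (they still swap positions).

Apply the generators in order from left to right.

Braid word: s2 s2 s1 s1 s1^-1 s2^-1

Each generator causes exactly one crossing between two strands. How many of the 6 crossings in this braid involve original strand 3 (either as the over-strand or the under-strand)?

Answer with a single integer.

Answer: 3

Derivation:
Gen 1: crossing 2x3. Involves strand 3? yes. Count so far: 1
Gen 2: crossing 3x2. Involves strand 3? yes. Count so far: 2
Gen 3: crossing 1x2. Involves strand 3? no. Count so far: 2
Gen 4: crossing 2x1. Involves strand 3? no. Count so far: 2
Gen 5: crossing 1x2. Involves strand 3? no. Count so far: 2
Gen 6: crossing 1x3. Involves strand 3? yes. Count so far: 3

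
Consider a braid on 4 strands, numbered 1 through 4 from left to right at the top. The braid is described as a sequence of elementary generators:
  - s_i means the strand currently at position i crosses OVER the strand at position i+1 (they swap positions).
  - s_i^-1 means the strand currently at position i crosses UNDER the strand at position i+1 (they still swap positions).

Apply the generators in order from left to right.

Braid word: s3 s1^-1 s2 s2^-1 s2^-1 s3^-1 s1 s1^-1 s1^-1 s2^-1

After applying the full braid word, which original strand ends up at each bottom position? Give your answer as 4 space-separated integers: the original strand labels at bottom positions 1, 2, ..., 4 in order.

Gen 1 (s3): strand 3 crosses over strand 4. Perm now: [1 2 4 3]
Gen 2 (s1^-1): strand 1 crosses under strand 2. Perm now: [2 1 4 3]
Gen 3 (s2): strand 1 crosses over strand 4. Perm now: [2 4 1 3]
Gen 4 (s2^-1): strand 4 crosses under strand 1. Perm now: [2 1 4 3]
Gen 5 (s2^-1): strand 1 crosses under strand 4. Perm now: [2 4 1 3]
Gen 6 (s3^-1): strand 1 crosses under strand 3. Perm now: [2 4 3 1]
Gen 7 (s1): strand 2 crosses over strand 4. Perm now: [4 2 3 1]
Gen 8 (s1^-1): strand 4 crosses under strand 2. Perm now: [2 4 3 1]
Gen 9 (s1^-1): strand 2 crosses under strand 4. Perm now: [4 2 3 1]
Gen 10 (s2^-1): strand 2 crosses under strand 3. Perm now: [4 3 2 1]

Answer: 4 3 2 1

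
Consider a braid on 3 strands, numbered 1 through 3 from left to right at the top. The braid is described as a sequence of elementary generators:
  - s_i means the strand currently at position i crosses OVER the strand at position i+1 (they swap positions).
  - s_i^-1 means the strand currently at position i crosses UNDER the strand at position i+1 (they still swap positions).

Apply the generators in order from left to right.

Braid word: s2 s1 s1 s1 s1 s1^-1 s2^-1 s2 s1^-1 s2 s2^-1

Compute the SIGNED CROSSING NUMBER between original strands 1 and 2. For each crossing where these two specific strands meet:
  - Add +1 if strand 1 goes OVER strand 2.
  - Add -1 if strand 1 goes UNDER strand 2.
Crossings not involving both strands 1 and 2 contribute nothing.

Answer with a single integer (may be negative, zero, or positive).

Gen 1: crossing 2x3. Both 1&2? no. Sum: 0
Gen 2: crossing 1x3. Both 1&2? no. Sum: 0
Gen 3: crossing 3x1. Both 1&2? no. Sum: 0
Gen 4: crossing 1x3. Both 1&2? no. Sum: 0
Gen 5: crossing 3x1. Both 1&2? no. Sum: 0
Gen 6: crossing 1x3. Both 1&2? no. Sum: 0
Gen 7: 1 under 2. Both 1&2? yes. Contrib: -1. Sum: -1
Gen 8: 2 over 1. Both 1&2? yes. Contrib: -1. Sum: -2
Gen 9: crossing 3x1. Both 1&2? no. Sum: -2
Gen 10: crossing 3x2. Both 1&2? no. Sum: -2
Gen 11: crossing 2x3. Both 1&2? no. Sum: -2

Answer: -2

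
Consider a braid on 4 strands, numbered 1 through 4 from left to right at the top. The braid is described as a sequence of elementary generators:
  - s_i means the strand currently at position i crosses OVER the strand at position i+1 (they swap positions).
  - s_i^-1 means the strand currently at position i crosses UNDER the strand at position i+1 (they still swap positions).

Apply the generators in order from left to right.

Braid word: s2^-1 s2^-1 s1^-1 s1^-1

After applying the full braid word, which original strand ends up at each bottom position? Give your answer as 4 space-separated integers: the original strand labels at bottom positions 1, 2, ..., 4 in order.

Answer: 1 2 3 4

Derivation:
Gen 1 (s2^-1): strand 2 crosses under strand 3. Perm now: [1 3 2 4]
Gen 2 (s2^-1): strand 3 crosses under strand 2. Perm now: [1 2 3 4]
Gen 3 (s1^-1): strand 1 crosses under strand 2. Perm now: [2 1 3 4]
Gen 4 (s1^-1): strand 2 crosses under strand 1. Perm now: [1 2 3 4]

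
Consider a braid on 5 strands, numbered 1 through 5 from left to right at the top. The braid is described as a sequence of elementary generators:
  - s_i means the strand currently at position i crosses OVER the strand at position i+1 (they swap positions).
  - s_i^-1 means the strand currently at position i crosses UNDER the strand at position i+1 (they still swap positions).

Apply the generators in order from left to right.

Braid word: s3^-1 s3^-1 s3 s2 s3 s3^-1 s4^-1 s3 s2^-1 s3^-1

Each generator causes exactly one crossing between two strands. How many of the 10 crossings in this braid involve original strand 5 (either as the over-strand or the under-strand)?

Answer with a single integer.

Answer: 3

Derivation:
Gen 1: crossing 3x4. Involves strand 5? no. Count so far: 0
Gen 2: crossing 4x3. Involves strand 5? no. Count so far: 0
Gen 3: crossing 3x4. Involves strand 5? no. Count so far: 0
Gen 4: crossing 2x4. Involves strand 5? no. Count so far: 0
Gen 5: crossing 2x3. Involves strand 5? no. Count so far: 0
Gen 6: crossing 3x2. Involves strand 5? no. Count so far: 0
Gen 7: crossing 3x5. Involves strand 5? yes. Count so far: 1
Gen 8: crossing 2x5. Involves strand 5? yes. Count so far: 2
Gen 9: crossing 4x5. Involves strand 5? yes. Count so far: 3
Gen 10: crossing 4x2. Involves strand 5? no. Count so far: 3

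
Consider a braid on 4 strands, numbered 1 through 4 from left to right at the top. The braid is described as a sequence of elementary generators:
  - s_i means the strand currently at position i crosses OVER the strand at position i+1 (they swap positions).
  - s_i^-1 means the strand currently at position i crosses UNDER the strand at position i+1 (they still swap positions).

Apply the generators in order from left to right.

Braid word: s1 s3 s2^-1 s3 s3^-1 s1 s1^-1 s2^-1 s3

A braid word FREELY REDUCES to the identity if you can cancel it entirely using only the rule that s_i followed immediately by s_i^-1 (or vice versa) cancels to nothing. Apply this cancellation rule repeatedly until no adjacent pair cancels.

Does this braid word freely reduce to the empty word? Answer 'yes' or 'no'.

Gen 1 (s1): push. Stack: [s1]
Gen 2 (s3): push. Stack: [s1 s3]
Gen 3 (s2^-1): push. Stack: [s1 s3 s2^-1]
Gen 4 (s3): push. Stack: [s1 s3 s2^-1 s3]
Gen 5 (s3^-1): cancels prior s3. Stack: [s1 s3 s2^-1]
Gen 6 (s1): push. Stack: [s1 s3 s2^-1 s1]
Gen 7 (s1^-1): cancels prior s1. Stack: [s1 s3 s2^-1]
Gen 8 (s2^-1): push. Stack: [s1 s3 s2^-1 s2^-1]
Gen 9 (s3): push. Stack: [s1 s3 s2^-1 s2^-1 s3]
Reduced word: s1 s3 s2^-1 s2^-1 s3

Answer: no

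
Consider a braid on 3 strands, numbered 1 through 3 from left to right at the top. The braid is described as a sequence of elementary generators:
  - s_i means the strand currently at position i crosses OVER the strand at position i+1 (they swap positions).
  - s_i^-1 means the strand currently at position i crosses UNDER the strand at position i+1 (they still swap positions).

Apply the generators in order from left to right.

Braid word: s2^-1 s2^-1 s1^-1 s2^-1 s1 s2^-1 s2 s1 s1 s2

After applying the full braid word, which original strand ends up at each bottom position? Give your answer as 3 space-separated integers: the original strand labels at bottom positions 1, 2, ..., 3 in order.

Gen 1 (s2^-1): strand 2 crosses under strand 3. Perm now: [1 3 2]
Gen 2 (s2^-1): strand 3 crosses under strand 2. Perm now: [1 2 3]
Gen 3 (s1^-1): strand 1 crosses under strand 2. Perm now: [2 1 3]
Gen 4 (s2^-1): strand 1 crosses under strand 3. Perm now: [2 3 1]
Gen 5 (s1): strand 2 crosses over strand 3. Perm now: [3 2 1]
Gen 6 (s2^-1): strand 2 crosses under strand 1. Perm now: [3 1 2]
Gen 7 (s2): strand 1 crosses over strand 2. Perm now: [3 2 1]
Gen 8 (s1): strand 3 crosses over strand 2. Perm now: [2 3 1]
Gen 9 (s1): strand 2 crosses over strand 3. Perm now: [3 2 1]
Gen 10 (s2): strand 2 crosses over strand 1. Perm now: [3 1 2]

Answer: 3 1 2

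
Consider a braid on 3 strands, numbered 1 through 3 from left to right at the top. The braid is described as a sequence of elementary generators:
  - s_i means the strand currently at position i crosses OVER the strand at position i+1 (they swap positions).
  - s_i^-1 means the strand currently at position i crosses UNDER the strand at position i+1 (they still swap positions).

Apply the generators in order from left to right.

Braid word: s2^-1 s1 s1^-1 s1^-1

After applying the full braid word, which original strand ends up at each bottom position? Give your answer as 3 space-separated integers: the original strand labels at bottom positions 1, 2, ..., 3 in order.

Answer: 3 1 2

Derivation:
Gen 1 (s2^-1): strand 2 crosses under strand 3. Perm now: [1 3 2]
Gen 2 (s1): strand 1 crosses over strand 3. Perm now: [3 1 2]
Gen 3 (s1^-1): strand 3 crosses under strand 1. Perm now: [1 3 2]
Gen 4 (s1^-1): strand 1 crosses under strand 3. Perm now: [3 1 2]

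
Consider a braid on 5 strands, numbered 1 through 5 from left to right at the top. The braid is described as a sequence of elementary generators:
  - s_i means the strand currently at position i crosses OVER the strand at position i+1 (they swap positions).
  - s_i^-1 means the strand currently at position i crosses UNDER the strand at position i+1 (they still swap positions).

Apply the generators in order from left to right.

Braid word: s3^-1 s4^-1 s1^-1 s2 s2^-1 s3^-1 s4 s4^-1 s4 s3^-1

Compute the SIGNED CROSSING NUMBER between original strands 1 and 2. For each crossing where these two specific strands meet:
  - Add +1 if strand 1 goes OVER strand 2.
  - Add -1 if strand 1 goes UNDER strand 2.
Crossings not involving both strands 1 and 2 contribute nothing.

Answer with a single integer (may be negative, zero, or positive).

Answer: -1

Derivation:
Gen 1: crossing 3x4. Both 1&2? no. Sum: 0
Gen 2: crossing 3x5. Both 1&2? no. Sum: 0
Gen 3: 1 under 2. Both 1&2? yes. Contrib: -1. Sum: -1
Gen 4: crossing 1x4. Both 1&2? no. Sum: -1
Gen 5: crossing 4x1. Both 1&2? no. Sum: -1
Gen 6: crossing 4x5. Both 1&2? no. Sum: -1
Gen 7: crossing 4x3. Both 1&2? no. Sum: -1
Gen 8: crossing 3x4. Both 1&2? no. Sum: -1
Gen 9: crossing 4x3. Both 1&2? no. Sum: -1
Gen 10: crossing 5x3. Both 1&2? no. Sum: -1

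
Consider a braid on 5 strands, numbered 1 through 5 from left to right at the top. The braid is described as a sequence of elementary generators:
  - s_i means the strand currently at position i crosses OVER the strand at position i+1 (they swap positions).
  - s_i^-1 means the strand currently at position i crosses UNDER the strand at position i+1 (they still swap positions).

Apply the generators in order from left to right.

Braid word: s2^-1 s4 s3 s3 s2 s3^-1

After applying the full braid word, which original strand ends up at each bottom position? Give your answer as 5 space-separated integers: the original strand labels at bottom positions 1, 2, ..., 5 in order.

Answer: 1 2 5 3 4

Derivation:
Gen 1 (s2^-1): strand 2 crosses under strand 3. Perm now: [1 3 2 4 5]
Gen 2 (s4): strand 4 crosses over strand 5. Perm now: [1 3 2 5 4]
Gen 3 (s3): strand 2 crosses over strand 5. Perm now: [1 3 5 2 4]
Gen 4 (s3): strand 5 crosses over strand 2. Perm now: [1 3 2 5 4]
Gen 5 (s2): strand 3 crosses over strand 2. Perm now: [1 2 3 5 4]
Gen 6 (s3^-1): strand 3 crosses under strand 5. Perm now: [1 2 5 3 4]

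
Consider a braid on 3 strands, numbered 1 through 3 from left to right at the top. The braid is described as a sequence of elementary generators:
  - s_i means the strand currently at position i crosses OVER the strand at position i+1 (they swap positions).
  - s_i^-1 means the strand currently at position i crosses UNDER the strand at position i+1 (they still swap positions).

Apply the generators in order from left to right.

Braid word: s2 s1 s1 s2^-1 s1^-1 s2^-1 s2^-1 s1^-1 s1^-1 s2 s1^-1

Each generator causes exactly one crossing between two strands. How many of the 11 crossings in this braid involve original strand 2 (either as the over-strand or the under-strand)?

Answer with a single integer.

Answer: 6

Derivation:
Gen 1: crossing 2x3. Involves strand 2? yes. Count so far: 1
Gen 2: crossing 1x3. Involves strand 2? no. Count so far: 1
Gen 3: crossing 3x1. Involves strand 2? no. Count so far: 1
Gen 4: crossing 3x2. Involves strand 2? yes. Count so far: 2
Gen 5: crossing 1x2. Involves strand 2? yes. Count so far: 3
Gen 6: crossing 1x3. Involves strand 2? no. Count so far: 3
Gen 7: crossing 3x1. Involves strand 2? no. Count so far: 3
Gen 8: crossing 2x1. Involves strand 2? yes. Count so far: 4
Gen 9: crossing 1x2. Involves strand 2? yes. Count so far: 5
Gen 10: crossing 1x3. Involves strand 2? no. Count so far: 5
Gen 11: crossing 2x3. Involves strand 2? yes. Count so far: 6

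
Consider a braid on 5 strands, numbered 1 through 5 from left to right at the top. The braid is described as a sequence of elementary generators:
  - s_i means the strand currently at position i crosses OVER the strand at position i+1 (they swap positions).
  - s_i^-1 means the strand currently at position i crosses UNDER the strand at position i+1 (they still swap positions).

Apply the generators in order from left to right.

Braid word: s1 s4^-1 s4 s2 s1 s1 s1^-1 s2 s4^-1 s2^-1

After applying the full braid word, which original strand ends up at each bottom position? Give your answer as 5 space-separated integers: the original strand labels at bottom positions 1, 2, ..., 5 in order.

Answer: 3 2 1 5 4

Derivation:
Gen 1 (s1): strand 1 crosses over strand 2. Perm now: [2 1 3 4 5]
Gen 2 (s4^-1): strand 4 crosses under strand 5. Perm now: [2 1 3 5 4]
Gen 3 (s4): strand 5 crosses over strand 4. Perm now: [2 1 3 4 5]
Gen 4 (s2): strand 1 crosses over strand 3. Perm now: [2 3 1 4 5]
Gen 5 (s1): strand 2 crosses over strand 3. Perm now: [3 2 1 4 5]
Gen 6 (s1): strand 3 crosses over strand 2. Perm now: [2 3 1 4 5]
Gen 7 (s1^-1): strand 2 crosses under strand 3. Perm now: [3 2 1 4 5]
Gen 8 (s2): strand 2 crosses over strand 1. Perm now: [3 1 2 4 5]
Gen 9 (s4^-1): strand 4 crosses under strand 5. Perm now: [3 1 2 5 4]
Gen 10 (s2^-1): strand 1 crosses under strand 2. Perm now: [3 2 1 5 4]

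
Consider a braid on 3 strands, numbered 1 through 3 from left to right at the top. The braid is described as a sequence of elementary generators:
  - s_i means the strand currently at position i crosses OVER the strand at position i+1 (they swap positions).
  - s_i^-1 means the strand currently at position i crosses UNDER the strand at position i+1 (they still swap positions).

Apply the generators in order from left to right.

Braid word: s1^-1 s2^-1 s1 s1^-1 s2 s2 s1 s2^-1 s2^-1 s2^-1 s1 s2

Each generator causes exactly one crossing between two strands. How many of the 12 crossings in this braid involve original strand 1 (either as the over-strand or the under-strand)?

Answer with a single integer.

Answer: 8

Derivation:
Gen 1: crossing 1x2. Involves strand 1? yes. Count so far: 1
Gen 2: crossing 1x3. Involves strand 1? yes. Count so far: 2
Gen 3: crossing 2x3. Involves strand 1? no. Count so far: 2
Gen 4: crossing 3x2. Involves strand 1? no. Count so far: 2
Gen 5: crossing 3x1. Involves strand 1? yes. Count so far: 3
Gen 6: crossing 1x3. Involves strand 1? yes. Count so far: 4
Gen 7: crossing 2x3. Involves strand 1? no. Count so far: 4
Gen 8: crossing 2x1. Involves strand 1? yes. Count so far: 5
Gen 9: crossing 1x2. Involves strand 1? yes. Count so far: 6
Gen 10: crossing 2x1. Involves strand 1? yes. Count so far: 7
Gen 11: crossing 3x1. Involves strand 1? yes. Count so far: 8
Gen 12: crossing 3x2. Involves strand 1? no. Count so far: 8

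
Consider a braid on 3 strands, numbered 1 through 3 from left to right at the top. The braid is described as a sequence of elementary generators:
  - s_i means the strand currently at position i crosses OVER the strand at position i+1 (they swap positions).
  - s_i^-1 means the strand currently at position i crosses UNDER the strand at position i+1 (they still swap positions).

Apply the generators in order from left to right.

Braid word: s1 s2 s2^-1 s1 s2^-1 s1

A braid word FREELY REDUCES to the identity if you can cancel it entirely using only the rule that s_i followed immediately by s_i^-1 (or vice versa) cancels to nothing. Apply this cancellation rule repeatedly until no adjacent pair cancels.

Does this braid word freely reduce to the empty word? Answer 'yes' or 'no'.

Answer: no

Derivation:
Gen 1 (s1): push. Stack: [s1]
Gen 2 (s2): push. Stack: [s1 s2]
Gen 3 (s2^-1): cancels prior s2. Stack: [s1]
Gen 4 (s1): push. Stack: [s1 s1]
Gen 5 (s2^-1): push. Stack: [s1 s1 s2^-1]
Gen 6 (s1): push. Stack: [s1 s1 s2^-1 s1]
Reduced word: s1 s1 s2^-1 s1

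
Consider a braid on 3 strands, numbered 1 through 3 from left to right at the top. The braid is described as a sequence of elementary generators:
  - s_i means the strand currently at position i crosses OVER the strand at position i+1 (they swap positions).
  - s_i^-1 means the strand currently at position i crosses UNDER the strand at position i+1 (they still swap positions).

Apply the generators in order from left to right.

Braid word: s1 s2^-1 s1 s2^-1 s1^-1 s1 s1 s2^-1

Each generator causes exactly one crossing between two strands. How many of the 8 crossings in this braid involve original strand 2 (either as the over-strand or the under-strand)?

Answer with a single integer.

Gen 1: crossing 1x2. Involves strand 2? yes. Count so far: 1
Gen 2: crossing 1x3. Involves strand 2? no. Count so far: 1
Gen 3: crossing 2x3. Involves strand 2? yes. Count so far: 2
Gen 4: crossing 2x1. Involves strand 2? yes. Count so far: 3
Gen 5: crossing 3x1. Involves strand 2? no. Count so far: 3
Gen 6: crossing 1x3. Involves strand 2? no. Count so far: 3
Gen 7: crossing 3x1. Involves strand 2? no. Count so far: 3
Gen 8: crossing 3x2. Involves strand 2? yes. Count so far: 4

Answer: 4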